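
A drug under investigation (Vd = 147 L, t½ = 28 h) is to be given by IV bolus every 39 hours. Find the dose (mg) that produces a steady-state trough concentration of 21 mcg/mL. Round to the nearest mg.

τ/t½ = 39/28 ≈ 1.3929, so f = (1/2)^(39/28) ≈ 0.380810.
Cmin,ss = (D/Vd)·f/(1−f), so D = Cmin,ss·Vd·(1−f)/f.
D = 21 × 147 × (1−f)/f ≈ 21 × 147 × 1.62598 ≈ 5019.40 mg.

5019 mg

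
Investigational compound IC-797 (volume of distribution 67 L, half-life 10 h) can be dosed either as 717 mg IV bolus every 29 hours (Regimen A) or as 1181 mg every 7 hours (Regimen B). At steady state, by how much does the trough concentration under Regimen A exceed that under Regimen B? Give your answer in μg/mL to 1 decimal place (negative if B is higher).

-26.6 μg/mL

Regimen A: f = (1/2)^(29/10) ≈ 0.1340; Cmin,ss = (717/67)·f/(1−f) ≈ 1.656 μg/mL.
Regimen B: f = (1/2)^(7/10) ≈ 0.6156; Cmin,ss = (1181/67)·f/(1−f) ≈ 28.229 μg/mL.
Difference ≈ 1.656 − 28.229 ≈ -26.573 μg/mL.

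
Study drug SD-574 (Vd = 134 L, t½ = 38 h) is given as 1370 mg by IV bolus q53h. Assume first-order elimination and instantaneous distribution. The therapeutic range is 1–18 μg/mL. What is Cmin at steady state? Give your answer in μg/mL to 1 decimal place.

τ/t½ = 53/38 ≈ 1.3947, so fraction remaining f = (1/2)^(53/38) ≈ 0.3803.
At steady state, accumulation factor R = 1/(1 − e^(−kτ)) ≈ 1.6137.
Single-dose peak C₀ = D/Vd = 1370/134 ≈ 10.224 μg/mL.
Steady-state peak Cmax,ss = C₀·R ≈ 10.224 × 1.6137 ≈ 16.498 μg/mL.
Steady-state trough Cmin,ss = Cmax,ss·f ≈ 16.498 × 0.3803 ≈ 6.274 μg/mL.
Trough 6.3 μg/mL vs MEC 1 μg/mL: adequate.

6.3 μg/mL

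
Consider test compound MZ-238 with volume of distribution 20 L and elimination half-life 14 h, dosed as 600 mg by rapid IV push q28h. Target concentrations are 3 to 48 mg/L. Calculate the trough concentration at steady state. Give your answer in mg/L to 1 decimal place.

τ = 28 h = 2 half-lives, so f = (1/2)^2 = 0.25.
At steady state, R = 1/(1 − 0.25) = 4/3.
Single-dose peak C₀ = D/Vd = 600/20 = 30 mg/L.
Steady-state peak Cmax,ss = C₀·R = 30 × 4/3 ≈ 40.000 mg/L.
Steady-state trough Cmin,ss = Cmax,ss·f ≈ 40.000 × 0.25 ≈ 10.000 mg/L.
Trough 10.0 mg/L vs MEC 3 mg/L: adequate.

10.0 mg/L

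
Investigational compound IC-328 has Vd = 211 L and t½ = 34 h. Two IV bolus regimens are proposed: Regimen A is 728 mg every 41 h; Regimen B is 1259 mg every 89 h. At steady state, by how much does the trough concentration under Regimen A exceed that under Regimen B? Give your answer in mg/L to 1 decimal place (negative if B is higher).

Regimen A: f = (1/2)^(41/34) ≈ 0.4335; Cmin,ss = (728/211)·f/(1−f) ≈ 2.640 mg/L.
Regimen B: f = (1/2)^(89/34) ≈ 0.1629; Cmin,ss = (1259/211)·f/(1−f) ≈ 1.161 mg/L.
Difference ≈ 2.640 − 1.161 ≈ 1.479 mg/L.

1.5 mg/L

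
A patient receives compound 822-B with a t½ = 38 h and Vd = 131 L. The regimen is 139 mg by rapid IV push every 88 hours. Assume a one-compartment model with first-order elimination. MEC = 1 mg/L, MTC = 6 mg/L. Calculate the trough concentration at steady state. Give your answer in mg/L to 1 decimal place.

τ/t½ = 88/38 ≈ 2.3158, so fraction remaining f = (1/2)^(88/38) ≈ 0.2009.
Accumulation ratio R = 1/(1 − f) ≈ 1/0.7991 ≈ 1.2514.
Single-dose peak C₀ = D/Vd = 139/131 ≈ 1.061 mg/L.
Steady-state peak Cmax,ss = C₀·R ≈ 1.061 × 1.2514 ≈ 1.328 mg/L.
One interval later, Cmin,ss = Cmax,ss·e^(−kτ) ≈ 1.328 × 0.2009 ≈ 0.267 mg/L.
Trough 0.3 mg/L vs MEC 1 mg/L: subtherapeutic.

0.3 mg/L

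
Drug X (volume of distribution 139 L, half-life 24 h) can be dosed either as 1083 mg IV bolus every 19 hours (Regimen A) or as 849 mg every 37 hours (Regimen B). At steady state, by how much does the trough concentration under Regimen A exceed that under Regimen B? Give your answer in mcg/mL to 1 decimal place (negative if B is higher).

Regimen A: f = (1/2)^(19/24) ≈ 0.5777; Cmin,ss = (1083/139)·f/(1−f) ≈ 10.658 mcg/mL.
Regimen B: f = (1/2)^(37/24) ≈ 0.3435; Cmin,ss = (849/139)·f/(1−f) ≈ 3.196 mcg/mL.
Difference ≈ 10.658 − 3.196 ≈ 7.462 mcg/mL.

7.5 mcg/mL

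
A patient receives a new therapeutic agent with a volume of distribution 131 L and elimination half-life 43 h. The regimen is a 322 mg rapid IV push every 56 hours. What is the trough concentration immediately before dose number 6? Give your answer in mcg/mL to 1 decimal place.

f = (1/2)^(τ/t½) = (1/2)^(56/43) ≈ 0.4055.
C₀ = D/Vd = 322/131 ≈ 2.458 mcg/mL.
Before the 6th dose, 5 doses have been given. Superposition: Cmin = C₀·(f + f² + … + f^5).
≈ 2.458 × (0.4055 + 0.1644 + 0.0667 + 0.0270 + 0.0110) ≈ 2.458 × 0.6746 ≈ 1.658 mcg/mL.

1.7 mcg/mL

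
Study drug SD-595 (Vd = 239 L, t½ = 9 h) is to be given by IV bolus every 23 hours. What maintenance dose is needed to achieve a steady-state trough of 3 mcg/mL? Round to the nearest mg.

3498 mg

τ/t½ = 23/9 ≈ 2.5556, so f = (1/2)^(23/9) ≈ 0.170099.
Cmin,ss = (D/Vd)·f/(1−f), so D = Cmin,ss·Vd·(1−f)/f.
D = 3 × 239 × (1−f)/f ≈ 3 × 239 × 4.87893 ≈ 3498.19 mg.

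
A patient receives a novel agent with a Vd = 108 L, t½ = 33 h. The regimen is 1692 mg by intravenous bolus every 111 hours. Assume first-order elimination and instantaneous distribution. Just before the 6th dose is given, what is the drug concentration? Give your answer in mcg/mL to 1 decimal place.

f = (1/2)^(τ/t½) = (1/2)^(111/33) ≈ 0.0972.
C₀ = D/Vd = 1692/108 ≈ 15.667 mcg/mL.
Before the 6th dose, 5 doses have been given. Superposition: Cmin = C₀·(f + f² + … + f^5).
≈ 15.667 × (0.0972 + 0.0094 + 0.0009 + 0.0001 + 0.0000) ≈ 15.667 × 0.1076 ≈ 1.686 mcg/mL.

1.7 mcg/mL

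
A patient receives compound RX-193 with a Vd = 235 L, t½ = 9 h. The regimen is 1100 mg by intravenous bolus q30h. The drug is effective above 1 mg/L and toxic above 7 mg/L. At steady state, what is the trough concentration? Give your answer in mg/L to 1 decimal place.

τ/t½ = 30/9 ≈ 3.3333, so fraction remaining f = (1/2)^(30/9) ≈ 0.0992.
At steady state, accumulation factor R = 1/(1 − e^(−kτ)) ≈ 1.1101.
Each bolus raises the concentration by D/Vd = 1100/235 ≈ 4.681 mg/L.
Steady-state peak Cmax,ss = C₀·R ≈ 4.681 × 1.1101 ≈ 5.196 mg/L.
Steady-state trough Cmin,ss = Cmax,ss·f ≈ 5.196 × 0.0992 ≈ 0.515 mg/L.
Trough 0.5 mg/L vs MEC 1 mg/L: subtherapeutic.

0.5 mg/L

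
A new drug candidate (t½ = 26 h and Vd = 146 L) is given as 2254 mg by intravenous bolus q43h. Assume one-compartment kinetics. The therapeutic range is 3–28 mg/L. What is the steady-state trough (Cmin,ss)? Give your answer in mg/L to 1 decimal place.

7.2 mg/L

k = ln2/t½ = ln2/26 ≈ 0.026660 h⁻¹; fraction remaining f = e^(−kτ) = e^(−0.026660×43) ≈ 0.3178.
Single-dose peak C₀ = D/Vd = 2254/146 ≈ 15.438 mg/L.
Steady-state trough Cmin,ss = C₀·f/(1−f) ≈ 15.438 × 0.3178/0.6822 ≈ 7.192 mg/L.
Trough 7.2 mg/L vs MEC 3 mg/L: adequate.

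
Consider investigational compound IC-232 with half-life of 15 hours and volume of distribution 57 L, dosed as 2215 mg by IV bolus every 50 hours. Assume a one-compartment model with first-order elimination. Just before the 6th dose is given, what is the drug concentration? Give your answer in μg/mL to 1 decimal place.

f = (1/2)^(τ/t½) = (1/2)^(50/15) ≈ 0.0992.
C₀ = D/Vd = 2215/57 ≈ 38.860 μg/mL.
Before the 6th dose, 5 doses have been given. Superposition: Cmin = C₀·(f + f² + … + f^5).
≈ 38.860 × (0.0992 + 0.0098 + 0.0010 + 0.0001 + 0.0000) ≈ 38.860 × 0.1101 ≈ 4.278 μg/mL.

4.3 μg/mL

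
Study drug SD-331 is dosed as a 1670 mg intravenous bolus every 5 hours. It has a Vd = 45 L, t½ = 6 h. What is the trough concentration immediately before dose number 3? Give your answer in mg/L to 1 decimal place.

32.5 mg/L

f = (1/2)^(τ/t½) = (1/2)^(5/6) ≈ 0.5612.
C₀ = D/Vd = 1670/45 ≈ 37.111 mg/L.
Before the 3rd dose, 2 doses have been given. Superposition: Cmin = C₀·(f + f²).
≈ 37.111 × (0.5612 + 0.3149) ≈ 37.111 × 0.8761 ≈ 32.513 mg/L.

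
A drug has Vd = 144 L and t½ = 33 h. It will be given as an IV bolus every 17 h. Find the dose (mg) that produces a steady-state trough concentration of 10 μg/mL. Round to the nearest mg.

618 mg

τ/t½ = 17/33 ≈ 0.51515, so f = (1/2)^(17/33) ≈ 0.699719.
Cmin,ss = (D/Vd)·f/(1−f), so D = Cmin,ss·Vd·(1−f)/f.
D = 10 × 144 × (1−f)/f ≈ 10 × 144 × 0.42915 ≈ 617.98 mg.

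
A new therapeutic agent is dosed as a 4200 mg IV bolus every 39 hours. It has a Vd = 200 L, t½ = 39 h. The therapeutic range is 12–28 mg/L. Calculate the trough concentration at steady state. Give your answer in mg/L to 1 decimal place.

21.0 mg/L

The dosing interval is 1 half-life, so f = 2^(−1) = 0.5.
Accumulation ratio R = 1/(1 − f) = 1/0.5 = 2/1.
Single-dose peak C₀ = D/Vd = 4200/200 = 21 mg/L.
Steady-state peak Cmax,ss = C₀·R = 21 × 2/1 ≈ 42.000 mg/L.
Steady-state trough Cmin,ss = Cmax,ss·f ≈ 42.000 × 0.5 ≈ 21.000 mg/L.
Trough 21.0 mg/L vs MEC 12 mg/L: adequate.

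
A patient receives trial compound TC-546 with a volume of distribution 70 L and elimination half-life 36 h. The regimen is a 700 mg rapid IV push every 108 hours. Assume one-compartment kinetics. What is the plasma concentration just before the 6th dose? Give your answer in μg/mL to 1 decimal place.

f = (1/2)^(τ/t½) = (1/2)^(108/36) ≈ 0.1250.
C₀ = D/Vd = 700/70 ≈ 10.000 μg/mL.
Before the 6th dose, 5 doses have been given. Superposition: Cmin = C₀·(f + f² + … + f^5).
≈ 10.000 × (0.1250 + 0.0156 + 0.0020 + 0.0002 + 0.0000) ≈ 10.000 × 0.1428 ≈ 1.428 μg/mL.

1.4 μg/mL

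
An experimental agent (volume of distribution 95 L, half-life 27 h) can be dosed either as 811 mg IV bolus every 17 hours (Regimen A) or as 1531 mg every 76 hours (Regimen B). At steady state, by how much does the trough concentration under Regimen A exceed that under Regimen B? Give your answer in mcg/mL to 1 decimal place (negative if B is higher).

Regimen A: f = (1/2)^(17/27) ≈ 0.6463; Cmin,ss = (811/95)·f/(1−f) ≈ 15.599 mcg/mL.
Regimen B: f = (1/2)^(76/27) ≈ 0.1421; Cmin,ss = (1531/95)·f/(1−f) ≈ 2.669 mcg/mL.
Difference ≈ 15.599 − 2.669 ≈ 12.930 mcg/mL.

12.9 mcg/mL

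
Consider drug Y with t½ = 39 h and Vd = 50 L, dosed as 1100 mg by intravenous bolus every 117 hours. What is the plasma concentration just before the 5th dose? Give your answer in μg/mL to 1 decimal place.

3.1 μg/mL

f = (1/2)^(τ/t½) = (1/2)^(117/39) ≈ 0.1250.
C₀ = D/Vd = 1100/50 ≈ 22.000 μg/mL.
Before the 5th dose, 4 doses have been given. Superposition: Cmin = C₀·(f + f² + … + f^4).
≈ 22.000 × (0.1250 + 0.0156 + 0.0020 + 0.0002) ≈ 22.000 × 0.1428 ≈ 3.142 μg/mL.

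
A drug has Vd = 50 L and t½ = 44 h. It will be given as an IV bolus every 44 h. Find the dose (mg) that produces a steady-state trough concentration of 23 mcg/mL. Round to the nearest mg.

τ/t½ = 44/44 ≈ 1, so f = (1/2)^(44/44) ≈ 0.500000.
Cmin,ss = (D/Vd)·f/(1−f), so D = Cmin,ss·Vd·(1−f)/f.
D = 23 × 50 × (1−f)/f ≈ 23 × 50 × 1.00000 ≈ 1150.00 mg.

1150 mg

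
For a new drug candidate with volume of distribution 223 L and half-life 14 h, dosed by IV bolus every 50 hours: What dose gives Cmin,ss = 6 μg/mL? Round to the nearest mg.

14568 mg

τ/t½ = 50/14 ≈ 3.5714, so f = (1/2)^(50/14) ≈ 0.084119.
Cmin,ss = (D/Vd)·f/(1−f), so D = Cmin,ss·Vd·(1−f)/f.
D = 6 × 223 × (1−f)/f ≈ 6 × 223 × 10.88792 ≈ 14568.04 mg.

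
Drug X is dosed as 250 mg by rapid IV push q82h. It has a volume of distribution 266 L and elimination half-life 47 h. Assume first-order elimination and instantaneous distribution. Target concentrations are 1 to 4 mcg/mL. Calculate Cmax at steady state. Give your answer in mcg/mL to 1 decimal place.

τ/t½ = 82/47 ≈ 1.7447, so fraction remaining f = (1/2)^(82/47) ≈ 0.2984.
At steady state, accumulation factor R = 1/(1 − e^(−kτ)) ≈ 1.4253.
Single-dose peak C₀ = D/Vd = 250/266 ≈ 0.940 mcg/mL.
Cmax,ss = C₀/(1 − f) ≈ 0.940/0.7016 ≈ 1.340 mcg/mL.
Peak 1.3 mcg/mL vs MTC 4 mcg/mL: below toxic threshold.

1.3 mcg/mL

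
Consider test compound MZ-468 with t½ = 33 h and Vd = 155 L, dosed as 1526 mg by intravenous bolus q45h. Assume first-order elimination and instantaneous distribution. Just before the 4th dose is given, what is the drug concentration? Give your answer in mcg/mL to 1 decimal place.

5.9 mcg/mL

f = (1/2)^(τ/t½) = (1/2)^(45/33) ≈ 0.3886.
C₀ = D/Vd = 1526/155 ≈ 9.845 mcg/mL.
Before the 4th dose, 3 doses have been given. Superposition: Cmin = C₀·(f + f² + … + f^3).
≈ 9.845 × (0.3886 + 0.1510 + 0.0587) ≈ 9.845 × 0.5983 ≈ 5.890 mcg/mL.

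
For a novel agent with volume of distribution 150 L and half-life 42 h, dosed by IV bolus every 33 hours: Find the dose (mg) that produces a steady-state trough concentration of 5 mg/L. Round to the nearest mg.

543 mg

τ/t½ = 33/42 ≈ 0.78571, so f = (1/2)^(33/42) ≈ 0.580065.
Cmin,ss = (D/Vd)·f/(1−f), so D = Cmin,ss·Vd·(1−f)/f.
D = 5 × 150 × (1−f)/f ≈ 5 × 150 × 0.72394 ≈ 542.96 mg.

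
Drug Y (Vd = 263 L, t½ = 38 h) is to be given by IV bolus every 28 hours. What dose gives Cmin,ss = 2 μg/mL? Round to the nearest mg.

351 mg

τ/t½ = 28/38 ≈ 0.73684, so f = (1/2)^(28/38) ≈ 0.600051.
Cmin,ss = (D/Vd)·f/(1−f), so D = Cmin,ss·Vd·(1−f)/f.
D = 2 × 263 × (1−f)/f ≈ 2 × 263 × 0.66653 ≈ 350.59 mg.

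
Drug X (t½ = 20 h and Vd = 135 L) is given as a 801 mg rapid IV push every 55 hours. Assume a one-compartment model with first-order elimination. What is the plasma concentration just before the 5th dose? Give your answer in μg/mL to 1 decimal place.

1.0 μg/mL

f = (1/2)^(τ/t½) = (1/2)^(55/20) ≈ 0.1487.
C₀ = D/Vd = 801/135 ≈ 5.933 μg/mL.
Before the 5th dose, 4 doses have been given. Superposition: Cmin = C₀·(f + f² + … + f^4).
≈ 5.933 × (0.1487 + 0.0221 + 0.0033 + 0.0005) ≈ 5.933 × 0.1746 ≈ 1.036 μg/mL.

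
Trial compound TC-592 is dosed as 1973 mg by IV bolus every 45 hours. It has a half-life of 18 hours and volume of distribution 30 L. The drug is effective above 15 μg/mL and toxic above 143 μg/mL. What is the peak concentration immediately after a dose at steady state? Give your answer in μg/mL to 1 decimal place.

Over one 45-h interval, 45/18 ≈ 2.5 half-lives elapse, leaving f ≈ 0.1768 of each dose.
Accumulation ratio R = 1/(1 − f) ≈ 1/0.8232 ≈ 1.2148.
Single-dose peak C₀ = D/Vd = 1973/30 ≈ 65.767 μg/mL.
Steady-state peak Cmax,ss = C₀·R ≈ 65.767 × 1.2148 ≈ 79.894 μg/mL.
Peak 79.9 μg/mL vs MTC 143 μg/mL: below toxic threshold.

79.9 μg/mL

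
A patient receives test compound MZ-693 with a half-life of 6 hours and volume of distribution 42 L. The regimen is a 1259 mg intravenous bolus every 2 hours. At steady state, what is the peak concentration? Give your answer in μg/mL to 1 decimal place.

τ/t½ = 2/6 ≈ 0.33333, so fraction remaining f = (1/2)^(2/6) ≈ 0.7937.
Accumulation ratio R = 1/(1 − f) ≈ 1/0.2063 ≈ 4.8473.
Each bolus raises the concentration by D/Vd = 1259/42 ≈ 29.976 μg/mL.
Steady-state peak Cmax,ss = C₀·R ≈ 29.976 × 4.8473 ≈ 145.303 μg/mL.

145.3 μg/mL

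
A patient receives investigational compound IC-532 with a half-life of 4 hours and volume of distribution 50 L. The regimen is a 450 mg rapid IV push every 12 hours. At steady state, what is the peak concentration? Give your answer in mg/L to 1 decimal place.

The dosing interval is 3 half-lives, so f = 2^(−3) = 0.125.
Accumulation ratio R = 1/(1 − f) = 1/0.875 = 8/7.
Single-dose peak C₀ = D/Vd = 450/50 = 9 mg/L.
Steady-state peak Cmax,ss = C₀·R = 9 × 8/7 ≈ 10.286 mg/L.

10.3 mg/L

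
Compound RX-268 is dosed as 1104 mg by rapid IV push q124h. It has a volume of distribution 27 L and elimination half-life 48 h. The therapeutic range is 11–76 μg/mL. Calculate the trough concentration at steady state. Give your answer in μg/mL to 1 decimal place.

8.2 μg/mL

τ/t½ = 124/48 ≈ 2.5833, so fraction remaining f = (1/2)^(124/48) ≈ 0.1669.
At steady state, accumulation factor R = 1/(1 − e^(−kτ)) ≈ 1.2003.
Single-dose peak C₀ = D/Vd = 1104/27 ≈ 40.889 μg/mL.
Steady-state peak Cmax,ss = C₀·R ≈ 40.889 × 1.2003 ≈ 49.079 μg/mL.
One interval later, Cmin,ss = Cmax,ss·e^(−kτ) ≈ 49.079 × 0.1669 ≈ 8.191 μg/mL.
Trough 8.2 μg/mL vs MEC 11 μg/mL: subtherapeutic.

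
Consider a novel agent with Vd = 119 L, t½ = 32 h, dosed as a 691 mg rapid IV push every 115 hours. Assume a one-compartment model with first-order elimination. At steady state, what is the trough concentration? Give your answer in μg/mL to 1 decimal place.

k = ln2/t½ = ln2/32 ≈ 0.021661 h⁻¹; fraction remaining f = e^(−kτ) = e^(−0.021661×115) ≈ 0.0828.
Each bolus raises the concentration by D/Vd = 691/119 ≈ 5.807 μg/mL.
Steady-state trough Cmin,ss = C₀·f/(1−f) ≈ 5.807 × 0.0828/0.9172 ≈ 0.524 μg/mL.

0.5 μg/mL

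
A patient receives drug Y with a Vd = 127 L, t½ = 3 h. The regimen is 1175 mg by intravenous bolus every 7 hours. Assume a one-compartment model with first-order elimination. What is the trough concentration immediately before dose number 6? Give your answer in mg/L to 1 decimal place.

2.3 mg/L

f = (1/2)^(τ/t½) = (1/2)^(7/3) ≈ 0.1984.
C₀ = D/Vd = 1175/127 ≈ 9.252 mg/L.
Before the 6th dose, 5 doses have been given. Superposition: Cmin = C₀·(f + f² + … + f^5).
≈ 9.252 × (0.1984 + 0.0394 + 0.0078 + 0.0015 + 0.0003) ≈ 9.252 × 0.2474 ≈ 2.289 mg/L.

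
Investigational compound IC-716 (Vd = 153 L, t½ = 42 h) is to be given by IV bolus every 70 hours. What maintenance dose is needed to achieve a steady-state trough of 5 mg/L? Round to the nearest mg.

1664 mg

τ/t½ = 70/42 ≈ 1.6667, so f = (1/2)^(70/42) ≈ 0.314980.
Cmin,ss = (D/Vd)·f/(1−f), so D = Cmin,ss·Vd·(1−f)/f.
D = 5 × 153 × (1−f)/f ≈ 5 × 153 × 2.17480 ≈ 1663.72 mg.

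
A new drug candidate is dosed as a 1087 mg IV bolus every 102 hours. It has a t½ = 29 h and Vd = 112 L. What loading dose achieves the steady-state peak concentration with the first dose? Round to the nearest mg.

1191 mg

f = (1/2)^(102/29) ≈ 0.087338; accumulation ratio R = 1/(1−f) ≈ 1.09570.
Loading dose to hit Cmax,ss on first dose: D_load = D_maint·R ≈ 1087 × 1.09570 ≈ 1191.03 mg.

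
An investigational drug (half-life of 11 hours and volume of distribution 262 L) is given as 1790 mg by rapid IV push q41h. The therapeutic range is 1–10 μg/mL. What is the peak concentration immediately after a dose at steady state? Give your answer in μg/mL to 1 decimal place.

7.4 μg/mL

τ/t½ = 41/11 ≈ 3.7273, so fraction remaining f = (1/2)^(41/11) ≈ 0.0755.
At steady state, accumulation factor R = 1/(1 − e^(−kτ)) ≈ 1.0817.
Single-dose peak C₀ = D/Vd = 1790/262 ≈ 6.832 μg/mL.
Steady-state peak Cmax,ss = C₀·R ≈ 6.832 × 1.0817 ≈ 7.390 μg/mL.
Peak 7.4 μg/mL vs MTC 10 μg/mL: below toxic threshold.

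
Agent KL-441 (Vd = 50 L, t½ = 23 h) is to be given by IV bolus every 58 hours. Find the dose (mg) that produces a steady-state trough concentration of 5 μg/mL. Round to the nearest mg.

1186 mg

τ/t½ = 58/23 ≈ 2.5217, so f = (1/2)^(58/23) ≈ 0.174133.
Cmin,ss = (D/Vd)·f/(1−f), so D = Cmin,ss·Vd·(1−f)/f.
D = 5 × 50 × (1−f)/f ≈ 5 × 50 × 4.74274 ≈ 1185.69 mg.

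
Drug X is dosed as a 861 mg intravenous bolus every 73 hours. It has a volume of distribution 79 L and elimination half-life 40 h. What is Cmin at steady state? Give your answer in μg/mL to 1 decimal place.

τ/t½ = 73/40 ≈ 1.825, so fraction remaining f = (1/2)^(73/40) ≈ 0.2822.
Each bolus raises the concentration by D/Vd = 861/79 ≈ 10.899 μg/mL.
Steady-state trough Cmin,ss = C₀·f/(1−f) ≈ 10.899 × 0.2822/0.7178 ≈ 4.285 μg/mL.

4.3 μg/mL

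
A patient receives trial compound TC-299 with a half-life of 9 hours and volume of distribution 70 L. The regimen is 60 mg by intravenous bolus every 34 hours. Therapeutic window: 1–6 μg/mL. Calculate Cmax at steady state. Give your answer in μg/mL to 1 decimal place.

0.9 μg/mL

τ/t½ = 34/9 ≈ 3.7778, so fraction remaining f = (1/2)^(34/9) ≈ 0.0729.
Accumulation ratio R = 1/(1 − f) ≈ 1/0.9271 ≈ 1.0786.
Single-dose peak C₀ = D/Vd = 60/70 ≈ 0.857 μg/mL.
Steady-state peak Cmax,ss = C₀·R ≈ 0.857 × 1.0786 ≈ 0.924 μg/mL.
Peak 0.9 μg/mL vs MTC 6 μg/mL: below toxic threshold.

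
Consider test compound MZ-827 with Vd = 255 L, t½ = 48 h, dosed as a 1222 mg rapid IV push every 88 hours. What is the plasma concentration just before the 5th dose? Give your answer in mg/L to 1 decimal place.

1.9 mg/L

f = (1/2)^(τ/t½) = (1/2)^(88/48) ≈ 0.2806.
C₀ = D/Vd = 1222/255 ≈ 4.792 mg/L.
Before the 5th dose, 4 doses have been given. Superposition: Cmin = C₀·(f + f² + … + f^4).
≈ 4.792 × (0.2806 + 0.0787 + 0.0221 + 0.0062) ≈ 4.792 × 0.3876 ≈ 1.857 mg/L.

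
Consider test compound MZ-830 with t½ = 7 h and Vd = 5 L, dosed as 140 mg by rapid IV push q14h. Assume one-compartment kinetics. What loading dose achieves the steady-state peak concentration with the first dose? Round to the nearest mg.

187 mg

f = (1/2)^(14/7) ≈ 0.250000; accumulation ratio R = 1/(1−f) ≈ 1.33333.
Loading dose to hit Cmax,ss on first dose: D_load = D_maint·R ≈ 140 × 1.33333 ≈ 186.67 mg.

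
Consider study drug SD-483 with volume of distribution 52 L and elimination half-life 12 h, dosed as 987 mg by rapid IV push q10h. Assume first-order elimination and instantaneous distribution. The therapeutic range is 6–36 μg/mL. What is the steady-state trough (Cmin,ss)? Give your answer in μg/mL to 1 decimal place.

24.3 μg/mL

τ/t½ = 10/12 ≈ 0.83333, so fraction remaining f = (1/2)^(10/12) ≈ 0.5612.
Accumulation ratio R = 1/(1 − f) ≈ 1/0.4388 ≈ 2.2789.
Each bolus raises the concentration by D/Vd = 987/52 ≈ 18.981 μg/mL.
Steady-state peak Cmax,ss = C₀·R ≈ 18.981 × 2.2789 ≈ 43.256 μg/mL.
One interval later, Cmin,ss = Cmax,ss·e^(−kτ) ≈ 43.256 × 0.5612 ≈ 24.275 μg/mL.
Trough 24.3 μg/mL vs MEC 6 μg/mL: adequate.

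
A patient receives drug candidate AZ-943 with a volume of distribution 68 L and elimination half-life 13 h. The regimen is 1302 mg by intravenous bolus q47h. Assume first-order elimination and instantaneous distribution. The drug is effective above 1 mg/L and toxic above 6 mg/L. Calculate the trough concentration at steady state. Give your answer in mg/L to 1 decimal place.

1.7 mg/L

Over one 47-h interval, 47/13 ≈ 3.6154 half-lives elapse, leaving f ≈ 0.0816 of each dose.
Single-dose peak C₀ = D/Vd = 1302/68 ≈ 19.147 mg/L.
Steady-state trough Cmin,ss = C₀·f/(1−f) ≈ 19.147 × 0.0816/0.9184 ≈ 1.701 mg/L.
Trough 1.7 mg/L vs MEC 1 mg/L: adequate.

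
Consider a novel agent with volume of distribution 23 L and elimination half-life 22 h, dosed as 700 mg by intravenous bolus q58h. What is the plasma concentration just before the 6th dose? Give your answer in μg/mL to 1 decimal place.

f = (1/2)^(τ/t½) = (1/2)^(58/22) ≈ 0.1608.
C₀ = D/Vd = 700/23 ≈ 30.435 μg/mL.
Before the 6th dose, 5 doses have been given. Superposition: Cmin = C₀·(f + f² + … + f^5).
≈ 30.435 × (0.1608 + 0.0259 + 0.0042 + 0.0007 + 0.0001) ≈ 30.435 × 0.1917 ≈ 5.834 μg/mL.

5.8 μg/mL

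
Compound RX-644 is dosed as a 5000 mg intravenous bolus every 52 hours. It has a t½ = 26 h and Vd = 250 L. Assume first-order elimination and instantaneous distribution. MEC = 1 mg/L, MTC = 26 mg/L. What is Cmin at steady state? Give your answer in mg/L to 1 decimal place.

6.7 mg/L

The dosing interval is 2 half-lives, so f = 2^(−2) = 0.25.
At steady state, R = 1/(1 − 0.25) = 4/3.
Single-dose peak C₀ = D/Vd = 5000/250 = 20 mg/L.
Steady-state peak Cmax,ss = C₀·R = 20 × 4/3 ≈ 26.667 mg/L.
Steady-state trough Cmin,ss = Cmax,ss·f ≈ 26.667 × 0.25 ≈ 6.667 mg/L.
Trough 6.7 mg/L vs MEC 1 mg/L: adequate.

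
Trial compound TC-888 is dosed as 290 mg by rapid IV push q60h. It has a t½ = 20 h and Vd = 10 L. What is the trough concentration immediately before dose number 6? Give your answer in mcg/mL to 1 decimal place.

f = (1/2)^(τ/t½) = (1/2)^(60/20) ≈ 0.1250.
C₀ = D/Vd = 290/10 ≈ 29.000 mcg/mL.
Before the 6th dose, 5 doses have been given. Superposition: Cmin = C₀·(f + f² + … + f^5).
≈ 29.000 × (0.1250 + 0.0156 + 0.0020 + 0.0002 + 0.0000) ≈ 29.000 × 0.1428 ≈ 4.141 mcg/mL.

4.1 mcg/mL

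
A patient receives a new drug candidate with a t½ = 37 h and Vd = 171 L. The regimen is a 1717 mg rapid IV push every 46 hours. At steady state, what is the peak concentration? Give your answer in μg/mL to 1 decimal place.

k = ln2/t½ = ln2/37 ≈ 0.018734 h⁻¹; fraction remaining f = e^(−kτ) = e^(−0.018734×46) ≈ 0.4224.
At steady state, accumulation factor R = 1/(1 − e^(−kτ)) ≈ 1.7313.
Single-dose peak C₀ = D/Vd = 1717/171 ≈ 10.041 μg/mL.
Steady-state peak Cmax,ss = C₀·R ≈ 10.041 × 1.7313 ≈ 17.384 μg/mL.

17.4 μg/mL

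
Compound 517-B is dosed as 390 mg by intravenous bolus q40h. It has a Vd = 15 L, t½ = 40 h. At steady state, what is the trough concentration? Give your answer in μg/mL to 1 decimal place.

26.0 μg/mL

The dosing interval is 1 half-life, so f = 2^(−1) = 0.5.
At steady state, R = 1/(1 − 0.5) = 2/1.
Single-dose peak C₀ = D/Vd = 390/15 = 26 μg/mL.
Steady-state peak Cmax,ss = C₀·R = 26 × 2/1 ≈ 52.000 μg/mL.
Steady-state trough Cmin,ss = Cmax,ss·f ≈ 52.000 × 0.5 ≈ 26.000 μg/mL.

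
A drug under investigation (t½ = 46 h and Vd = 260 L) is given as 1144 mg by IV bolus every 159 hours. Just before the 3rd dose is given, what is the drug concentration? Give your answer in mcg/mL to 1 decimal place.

f = (1/2)^(τ/t½) = (1/2)^(159/46) ≈ 0.0911.
C₀ = D/Vd = 1144/260 ≈ 4.400 mcg/mL.
Before the 3rd dose, 2 doses have been given. Superposition: Cmin = C₀·(f + f²).
≈ 4.400 × (0.0911 + 0.0083) ≈ 4.400 × 0.0994 ≈ 0.437 mcg/mL.

0.4 mcg/mL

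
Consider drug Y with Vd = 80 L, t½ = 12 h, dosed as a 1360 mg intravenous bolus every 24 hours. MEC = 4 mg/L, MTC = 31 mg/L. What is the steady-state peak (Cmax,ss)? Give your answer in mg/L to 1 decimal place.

22.7 mg/L

τ = 24 h = 2 half-lives, so f = (1/2)^2 = 0.25.
Accumulation ratio R = 1/(1 − f) = 1/0.75 = 4/3.
Single-dose peak C₀ = D/Vd = 1360/80 = 17 mg/L.
Steady-state peak Cmax,ss = C₀·R = 17 × 4/3 ≈ 22.667 mg/L.
Peak 22.7 mg/L vs MTC 31 mg/L: below toxic threshold.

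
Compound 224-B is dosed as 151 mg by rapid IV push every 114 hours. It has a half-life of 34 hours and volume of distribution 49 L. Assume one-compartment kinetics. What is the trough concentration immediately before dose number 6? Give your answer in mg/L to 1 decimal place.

f = (1/2)^(τ/t½) = (1/2)^(114/34) ≈ 0.0979.
C₀ = D/Vd = 151/49 ≈ 3.082 mg/L.
Before the 6th dose, 5 doses have been given. Superposition: Cmin = C₀·(f + f² + … + f^5).
≈ 3.082 × (0.0979 + 0.0096 + 0.0009 + 0.0001 + 0.0000) ≈ 3.082 × 0.1085 ≈ 0.334 mg/L.

0.3 mg/L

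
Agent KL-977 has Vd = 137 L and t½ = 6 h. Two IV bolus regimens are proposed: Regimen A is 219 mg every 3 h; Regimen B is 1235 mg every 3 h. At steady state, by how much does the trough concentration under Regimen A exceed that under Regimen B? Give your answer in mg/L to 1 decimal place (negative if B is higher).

Regimen A: f = (1/2)^(3/6) ≈ 0.7071; Cmin,ss = (219/137)·f/(1−f) ≈ 3.859 mg/L.
Regimen B: f = (1/2)^(3/6) ≈ 0.7071; Cmin,ss = (1235/137)·f/(1−f) ≈ 21.762 mg/L.
Difference ≈ 3.859 − 21.762 ≈ -17.903 mg/L.

-17.9 mg/L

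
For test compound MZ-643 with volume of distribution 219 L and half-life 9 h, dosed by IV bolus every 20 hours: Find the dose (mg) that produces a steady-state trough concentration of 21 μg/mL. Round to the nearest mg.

τ/t½ = 20/9 ≈ 2.2222, so f = (1/2)^(20/9) ≈ 0.214311.
Cmin,ss = (D/Vd)·f/(1−f), so D = Cmin,ss·Vd·(1−f)/f.
D = 21 × 219 × (1−f)/f ≈ 21 × 219 × 3.66612 ≈ 16860.49 mg.

16860 mg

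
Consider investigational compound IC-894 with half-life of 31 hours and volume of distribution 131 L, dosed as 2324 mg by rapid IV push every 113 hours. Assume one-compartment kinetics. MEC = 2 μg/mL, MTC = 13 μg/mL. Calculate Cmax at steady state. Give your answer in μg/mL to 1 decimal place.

19.3 μg/mL

k = ln2/t½ = ln2/31 ≈ 0.022360 h⁻¹; fraction remaining f = e^(−kτ) = e^(−0.022360×113) ≈ 0.0799.
Accumulation ratio R = 1/(1 − f) ≈ 1/0.9201 ≈ 1.0868.
Each bolus raises the concentration by D/Vd = 2324/131 ≈ 17.740 μg/mL.
Steady-state peak Cmax,ss = C₀·R ≈ 17.740 × 1.0868 ≈ 19.280 μg/mL.
Peak 19.3 μg/mL vs MTC 13 μg/mL: exceeds toxic threshold.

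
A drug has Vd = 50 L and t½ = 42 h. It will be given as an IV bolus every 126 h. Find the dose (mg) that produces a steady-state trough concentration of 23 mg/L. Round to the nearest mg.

8050 mg

τ/t½ = 126/42 ≈ 3, so f = (1/2)^(126/42) ≈ 0.125000.
Cmin,ss = (D/Vd)·f/(1−f), so D = Cmin,ss·Vd·(1−f)/f.
D = 23 × 50 × (1−f)/f ≈ 23 × 50 × 7.00000 ≈ 8050.00 mg.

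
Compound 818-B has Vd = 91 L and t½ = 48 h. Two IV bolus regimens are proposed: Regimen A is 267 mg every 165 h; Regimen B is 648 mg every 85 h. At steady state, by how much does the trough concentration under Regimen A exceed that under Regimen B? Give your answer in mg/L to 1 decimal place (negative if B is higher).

-2.7 mg/L

Regimen A: f = (1/2)^(165/48) ≈ 0.0923; Cmin,ss = (267/91)·f/(1−f) ≈ 0.298 mg/L.
Regimen B: f = (1/2)^(85/48) ≈ 0.2930; Cmin,ss = (648/91)·f/(1−f) ≈ 2.951 mg/L.
Difference ≈ 0.298 − 2.951 ≈ -2.653 mg/L.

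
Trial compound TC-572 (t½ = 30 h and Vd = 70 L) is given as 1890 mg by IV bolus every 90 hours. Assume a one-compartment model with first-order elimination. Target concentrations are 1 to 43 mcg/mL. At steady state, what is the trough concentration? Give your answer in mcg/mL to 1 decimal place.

3.9 mcg/mL

τ = 90 h = 3 half-lives, so f = (1/2)^3 = 0.125.
At steady state, R = 1/(1 − 0.125) = 8/7.
Single-dose peak C₀ = D/Vd = 1890/70 = 27 mcg/mL.
Steady-state peak Cmax,ss = C₀·R = 27 × 8/7 ≈ 30.857 mcg/mL.
Steady-state trough Cmin,ss = Cmax,ss·f ≈ 30.857 × 0.125 ≈ 3.857 mcg/mL.
Trough 3.9 mcg/mL vs MEC 1 mcg/mL: adequate.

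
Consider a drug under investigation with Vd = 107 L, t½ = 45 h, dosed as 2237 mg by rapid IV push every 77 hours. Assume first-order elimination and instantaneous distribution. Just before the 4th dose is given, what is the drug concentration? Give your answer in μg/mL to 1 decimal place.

8.9 μg/mL

f = (1/2)^(τ/t½) = (1/2)^(77/45) ≈ 0.3054.
C₀ = D/Vd = 2237/107 ≈ 20.907 μg/mL.
Before the 4th dose, 3 doses have been given. Superposition: Cmin = C₀·(f + f² + … + f^3).
≈ 20.907 × (0.3054 + 0.0933 + 0.0285) ≈ 20.907 × 0.4272 ≈ 8.931 μg/mL.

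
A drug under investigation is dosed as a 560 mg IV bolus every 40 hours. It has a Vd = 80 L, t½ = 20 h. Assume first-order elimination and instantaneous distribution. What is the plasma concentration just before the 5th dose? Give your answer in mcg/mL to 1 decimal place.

2.3 mcg/mL

f = (1/2)^(τ/t½) = (1/2)^(40/20) ≈ 0.2500.
C₀ = D/Vd = 560/80 ≈ 7.000 mcg/mL.
Before the 5th dose, 4 doses have been given. Superposition: Cmin = C₀·(f + f² + … + f^4).
≈ 7.000 × (0.2500 + 0.0625 + 0.0156 + 0.0039) ≈ 7.000 × 0.3320 ≈ 2.324 mcg/mL.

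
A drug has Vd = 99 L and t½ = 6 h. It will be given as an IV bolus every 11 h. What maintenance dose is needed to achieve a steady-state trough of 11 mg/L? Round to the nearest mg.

τ/t½ = 11/6 ≈ 1.8333, so f = (1/2)^(11/6) ≈ 0.280616.
Cmin,ss = (D/Vd)·f/(1−f), so D = Cmin,ss·Vd·(1−f)/f.
D = 11 × 99 × (1−f)/f ≈ 11 × 99 × 2.56359 ≈ 2791.75 mg.

2792 mg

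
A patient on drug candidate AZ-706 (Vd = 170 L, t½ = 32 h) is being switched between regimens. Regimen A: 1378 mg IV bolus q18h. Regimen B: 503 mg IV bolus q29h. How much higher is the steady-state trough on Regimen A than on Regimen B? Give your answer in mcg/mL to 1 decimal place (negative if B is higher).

13.6 mcg/mL

Regimen A: f = (1/2)^(18/32) ≈ 0.6771; Cmin,ss = (1378/170)·f/(1−f) ≈ 16.998 mcg/mL.
Regimen B: f = (1/2)^(29/32) ≈ 0.5336; Cmin,ss = (503/170)·f/(1−f) ≈ 3.385 mcg/mL.
Difference ≈ 16.998 − 3.385 ≈ 13.613 mcg/mL.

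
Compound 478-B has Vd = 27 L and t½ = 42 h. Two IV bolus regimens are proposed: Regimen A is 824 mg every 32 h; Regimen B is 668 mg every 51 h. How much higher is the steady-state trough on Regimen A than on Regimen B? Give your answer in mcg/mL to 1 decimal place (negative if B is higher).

Regimen A: f = (1/2)^(32/42) ≈ 0.5897; Cmin,ss = (824/27)·f/(1−f) ≈ 43.862 mcg/mL.
Regimen B: f = (1/2)^(51/42) ≈ 0.4310; Cmin,ss = (668/27)·f/(1−f) ≈ 18.740 mcg/mL.
Difference ≈ 43.862 − 18.740 ≈ 25.122 mcg/mL.

25.1 mcg/mL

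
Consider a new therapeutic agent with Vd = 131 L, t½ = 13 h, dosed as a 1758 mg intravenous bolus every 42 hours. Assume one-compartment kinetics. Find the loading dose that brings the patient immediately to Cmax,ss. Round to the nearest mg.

1968 mg

f = (1/2)^(42/13) ≈ 0.106523; accumulation ratio R = 1/(1−f) ≈ 1.11922.
Loading dose to hit Cmax,ss on first dose: D_load = D_maint·R ≈ 1758 × 1.11922 ≈ 1967.59 mg.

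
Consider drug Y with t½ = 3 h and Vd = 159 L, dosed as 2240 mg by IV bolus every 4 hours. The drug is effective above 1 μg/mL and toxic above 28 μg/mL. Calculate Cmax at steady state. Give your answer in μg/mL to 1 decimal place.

k = ln2/t½ = ln2/3 ≈ 0.231049 h⁻¹; fraction remaining f = e^(−kτ) = e^(−0.231049×4) ≈ 0.3969.
At steady state, accumulation factor R = 1/(1 − e^(−kτ)) ≈ 1.6581.
Each bolus raises the concentration by D/Vd = 2240/159 ≈ 14.088 μg/mL.
Steady-state peak Cmax,ss = C₀·R ≈ 14.088 × 1.6581 ≈ 23.359 μg/mL.
Peak 23.4 μg/mL vs MTC 28 μg/mL: below toxic threshold.

23.4 μg/mL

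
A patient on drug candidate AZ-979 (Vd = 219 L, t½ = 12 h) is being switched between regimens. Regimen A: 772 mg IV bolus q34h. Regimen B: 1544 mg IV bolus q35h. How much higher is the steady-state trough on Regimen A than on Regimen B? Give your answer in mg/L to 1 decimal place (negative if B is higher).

Regimen A: f = (1/2)^(34/12) ≈ 0.1403; Cmin,ss = (772/219)·f/(1−f) ≈ 0.575 mg/L.
Regimen B: f = (1/2)^(35/12) ≈ 0.1324; Cmin,ss = (1544/219)·f/(1−f) ≈ 1.076 mg/L.
Difference ≈ 0.575 − 1.076 ≈ -0.501 mg/L.

-0.5 mg/L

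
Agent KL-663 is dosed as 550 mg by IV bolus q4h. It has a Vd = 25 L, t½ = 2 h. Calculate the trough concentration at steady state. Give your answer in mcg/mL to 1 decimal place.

The dosing interval is 2 half-lives, so f = 2^(−2) = 0.25.
At steady state, R = 1/(1 − 0.25) = 4/3.
Single-dose peak C₀ = D/Vd = 550/25 = 22 mcg/mL.
Steady-state peak Cmax,ss = C₀·R = 22 × 4/3 ≈ 29.333 mcg/mL.
Steady-state trough Cmin,ss = Cmax,ss·f ≈ 29.333 × 0.25 ≈ 7.333 mcg/mL.

7.3 mcg/mL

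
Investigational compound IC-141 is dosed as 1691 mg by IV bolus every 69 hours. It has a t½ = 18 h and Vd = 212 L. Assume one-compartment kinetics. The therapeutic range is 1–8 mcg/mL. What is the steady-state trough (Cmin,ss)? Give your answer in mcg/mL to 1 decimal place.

k = ln2/t½ = ln2/18 ≈ 0.038508 h⁻¹; fraction remaining f = e^(−kτ) = e^(−0.038508×69) ≈ 0.0702.
Each bolus raises the concentration by D/Vd = 1691/212 ≈ 7.976 mcg/mL.
Steady-state trough Cmin,ss = C₀·f/(1−f) ≈ 7.976 × 0.0702/0.9298 ≈ 0.602 mcg/mL.
Trough 0.6 mcg/mL vs MEC 1 mcg/mL: subtherapeutic.

0.6 mcg/mL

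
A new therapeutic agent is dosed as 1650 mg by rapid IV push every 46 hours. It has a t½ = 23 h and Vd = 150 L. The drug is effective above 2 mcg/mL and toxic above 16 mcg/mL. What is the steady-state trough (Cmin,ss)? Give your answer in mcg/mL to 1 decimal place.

τ = 46 h = 2 half-lives, so f = (1/2)^2 = 0.25.
At steady state, R = 1/(1 − 0.25) = 4/3.
Single-dose peak C₀ = D/Vd = 1650/150 = 11 mcg/mL.
Steady-state peak Cmax,ss = C₀·R = 11 × 4/3 ≈ 14.667 mcg/mL.
Steady-state trough Cmin,ss = Cmax,ss·f ≈ 14.667 × 0.25 ≈ 3.667 mcg/mL.
Trough 3.7 mcg/mL vs MEC 2 mcg/mL: adequate.

3.7 mcg/mL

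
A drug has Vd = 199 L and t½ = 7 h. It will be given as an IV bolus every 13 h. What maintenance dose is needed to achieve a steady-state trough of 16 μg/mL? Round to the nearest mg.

8351 mg

τ/t½ = 13/7 ≈ 1.8571, so f = (1/2)^(13/7) ≈ 0.276022.
Cmin,ss = (D/Vd)·f/(1−f), so D = Cmin,ss·Vd·(1−f)/f.
D = 16 × 199 × (1−f)/f ≈ 16 × 199 × 2.62290 ≈ 8351.31 mg.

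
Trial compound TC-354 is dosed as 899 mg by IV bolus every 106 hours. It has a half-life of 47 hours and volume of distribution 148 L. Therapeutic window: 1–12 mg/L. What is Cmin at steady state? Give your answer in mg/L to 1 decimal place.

1.6 mg/L

τ/t½ = 106/47 ≈ 2.2553, so fraction remaining f = (1/2)^(106/47) ≈ 0.2095.
Accumulation ratio R = 1/(1 − f) ≈ 1/0.7905 ≈ 1.2650.
Single-dose peak C₀ = D/Vd = 899/148 ≈ 6.074 mg/L.
Steady-state peak Cmax,ss = C₀·R ≈ 6.074 × 1.2650 ≈ 7.684 mg/L.
One interval later, Cmin,ss = Cmax,ss·e^(−kτ) ≈ 7.684 × 0.2095 ≈ 1.610 mg/L.
Trough 1.6 mg/L vs MEC 1 mg/L: adequate.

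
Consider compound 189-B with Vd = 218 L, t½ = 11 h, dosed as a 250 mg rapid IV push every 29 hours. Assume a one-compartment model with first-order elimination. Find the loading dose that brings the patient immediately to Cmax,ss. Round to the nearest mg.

f = (1/2)^(29/11) ≈ 0.160833; accumulation ratio R = 1/(1−f) ≈ 1.19166.
Loading dose to hit Cmax,ss on first dose: D_load = D_maint·R ≈ 250 × 1.19166 ≈ 297.91 mg.

298 mg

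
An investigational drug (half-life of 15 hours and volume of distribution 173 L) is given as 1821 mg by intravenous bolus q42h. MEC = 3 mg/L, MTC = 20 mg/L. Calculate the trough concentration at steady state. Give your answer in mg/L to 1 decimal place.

Over one 42-h interval, 42/15 ≈ 2.8 half-lives elapse, leaving f ≈ 0.1436 of each dose.
Accumulation ratio R = 1/(1 − f) ≈ 1/0.8564 ≈ 1.1677.
Each bolus raises the concentration by D/Vd = 1821/173 ≈ 10.526 mg/L.
Steady-state peak Cmax,ss = C₀·R ≈ 10.526 × 1.1677 ≈ 12.291 mg/L.
Steady-state trough Cmin,ss = Cmax,ss·f ≈ 12.291 × 0.1436 ≈ 1.765 mg/L.
Trough 1.8 mg/L vs MEC 3 mg/L: subtherapeutic.

1.8 mg/L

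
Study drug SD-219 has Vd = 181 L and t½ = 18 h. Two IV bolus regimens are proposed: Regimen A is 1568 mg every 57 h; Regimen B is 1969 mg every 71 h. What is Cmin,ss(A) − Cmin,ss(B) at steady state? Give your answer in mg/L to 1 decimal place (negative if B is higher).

Regimen A: f = (1/2)^(57/18) ≈ 0.1114; Cmin,ss = (1568/181)·f/(1−f) ≈ 1.086 mg/L.
Regimen B: f = (1/2)^(71/18) ≈ 0.0650; Cmin,ss = (1969/181)·f/(1−f) ≈ 0.756 mg/L.
Difference ≈ 1.086 − 0.756 ≈ 0.330 mg/L.

0.3 mg/L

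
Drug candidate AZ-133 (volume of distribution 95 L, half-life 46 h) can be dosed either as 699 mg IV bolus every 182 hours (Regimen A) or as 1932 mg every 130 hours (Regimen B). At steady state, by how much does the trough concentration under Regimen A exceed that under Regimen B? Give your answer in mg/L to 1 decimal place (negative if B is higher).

Regimen A: f = (1/2)^(182/46) ≈ 0.0644; Cmin,ss = (699/95)·f/(1−f) ≈ 0.506 mg/L.
Regimen B: f = (1/2)^(130/46) ≈ 0.1410; Cmin,ss = (1932/95)·f/(1−f) ≈ 3.338 mg/L.
Difference ≈ 0.506 − 3.338 ≈ -2.832 mg/L.

-2.8 mg/L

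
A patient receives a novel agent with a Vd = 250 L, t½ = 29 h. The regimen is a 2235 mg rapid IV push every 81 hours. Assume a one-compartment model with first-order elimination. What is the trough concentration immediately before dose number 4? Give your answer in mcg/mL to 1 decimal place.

f = (1/2)^(τ/t½) = (1/2)^(81/29) ≈ 0.1443.
C₀ = D/Vd = 2235/250 ≈ 8.940 mcg/mL.
Before the 4th dose, 3 doses have been given. Superposition: Cmin = C₀·(f + f² + … + f^3).
≈ 8.940 × (0.1443 + 0.0208 + 0.0030) ≈ 8.940 × 0.1681 ≈ 1.503 mcg/mL.

1.5 mcg/mL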